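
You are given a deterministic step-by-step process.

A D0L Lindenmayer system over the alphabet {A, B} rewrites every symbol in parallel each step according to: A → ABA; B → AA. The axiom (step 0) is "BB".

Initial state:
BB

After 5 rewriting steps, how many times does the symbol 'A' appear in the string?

176

t=0: BB
t=1: AAAA
t=2: ABAABAABAABA
t=3: ABAAAABAABAAAABAABAAAABAABAAAABA
t=4: ABAAAABAABAABAABAAAABAABAAAABAABAABAABAAAABAABAAAABAABAABAABAAAABAABAAAABAABAABAABAAAABA
t=5: ABAAAABAABAABAABAAAABAABAAAABAABAAAABAABAAAABAABAABAABAAAA…AAAABAABAABAABAAAABAABAAAABAABAAAABAABAAAABAABAABAABAAAABA  (len 240)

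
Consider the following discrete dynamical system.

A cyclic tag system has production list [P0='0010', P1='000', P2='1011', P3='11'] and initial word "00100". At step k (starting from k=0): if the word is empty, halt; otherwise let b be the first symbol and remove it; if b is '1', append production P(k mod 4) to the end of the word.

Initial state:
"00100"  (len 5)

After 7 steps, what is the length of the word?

5

t=0: "00100"  (len 5)
t=1: "0100"  (len 4)
t=2: "100"  (len 3)
t=3: "001011"  (len 6)
t=4: "01011"  (len 5)
t=5: "1011"  (len 4)
t=6: "011000"  (len 6)
t=7: "11000"  (len 5)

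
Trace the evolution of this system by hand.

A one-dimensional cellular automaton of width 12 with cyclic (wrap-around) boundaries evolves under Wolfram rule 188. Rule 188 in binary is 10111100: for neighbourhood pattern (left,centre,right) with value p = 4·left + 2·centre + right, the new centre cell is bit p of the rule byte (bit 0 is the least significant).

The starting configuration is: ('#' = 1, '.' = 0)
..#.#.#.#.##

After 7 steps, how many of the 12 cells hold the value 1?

11

gen 0: ..#.#.#.#.##
gen 1: #.#########.
gen 2: ##########.#
gen 3: #########.##
gen 4: ########.###
gen 5: #######.####
gen 6: ######.#####
gen 7: #####.######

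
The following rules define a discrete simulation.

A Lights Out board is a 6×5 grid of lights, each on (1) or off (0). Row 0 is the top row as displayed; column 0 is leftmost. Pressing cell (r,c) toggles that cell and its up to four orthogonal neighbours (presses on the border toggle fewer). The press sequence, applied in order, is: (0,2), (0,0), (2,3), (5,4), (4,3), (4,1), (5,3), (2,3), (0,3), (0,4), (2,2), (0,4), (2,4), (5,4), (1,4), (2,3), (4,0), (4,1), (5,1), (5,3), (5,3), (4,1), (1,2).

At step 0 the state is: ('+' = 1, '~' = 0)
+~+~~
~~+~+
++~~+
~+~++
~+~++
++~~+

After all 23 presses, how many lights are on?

12

step 0: +~+~~
~~+~+
++~~+
~+~++
~+~++
++~~+
step 1: ++~+~
~~~~+
++~~+
~+~++
~+~++
++~~+
step 2: ~~~+~
+~~~+
++~~+
~+~++
~+~++
++~~+
step 3: ~~~+~
+~~++
++++~
~+~~+
~+~++
++~~+
step 4: ~~~+~
+~~++
++++~
~+~~+
~+~+~
++~+~
step 5: ~~~+~
+~~++
++++~
~+~++
~++~+
++~~~
step 6: ~~~+~
+~~++
++++~
~~~++
+~~~+
+~~~~
step 7: ~~~+~
+~~++
++++~
~~~++
+~~++
+~+++
step 8: ~~~+~
+~~~+
++~~+
~~~~+
+~~++
+~+++
step 9: ~~+~+
+~~++
++~~+
~~~~+
+~~++
+~+++
step 10: ~~++~
+~~+~
++~~+
~~~~+
+~~++
+~+++
step 11: ~~++~
+~++~
+~+++
~~+~+
+~~++
+~+++
step 12: ~~+~+
+~+++
+~+++
~~+~+
+~~++
+~+++
step 13: ~~+~+
+~++~
+~+~~
~~+~~
+~~++
+~+++
step 14: ~~+~+
+~++~
+~+~~
~~+~~
+~~+~
+~+~~
step 15: ~~+~~
+~+~+
+~+~+
~~+~~
+~~+~
+~+~~
step 16: ~~+~~
+~+++
+~~+~
~~++~
+~~+~
+~+~~
step 17: ~~+~~
+~+++
+~~+~
+~++~
~+~+~
~~+~~
step 18: ~~+~~
+~+++
+~~+~
++++~
+~++~
~++~~
step 19: ~~+~~
+~+++
+~~+~
++++~
++++~
+~~~~
step 20: ~~+~~
+~+++
+~~+~
++++~
+++~~
+~+++
step 21: ~~+~~
+~+++
+~~+~
++++~
++++~
+~~~~
step 22: ~~+~~
+~+++
+~~+~
+~++~
~~~+~
++~~~
step 23: ~~~~~
++~~+
+~++~
+~++~
~~~+~
++~~~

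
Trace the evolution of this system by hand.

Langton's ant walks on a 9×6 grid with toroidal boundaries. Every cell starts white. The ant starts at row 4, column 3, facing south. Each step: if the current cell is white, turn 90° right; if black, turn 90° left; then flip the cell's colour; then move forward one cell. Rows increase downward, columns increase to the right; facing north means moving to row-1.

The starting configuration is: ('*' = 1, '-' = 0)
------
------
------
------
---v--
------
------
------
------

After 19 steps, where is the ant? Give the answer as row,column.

gen 0: ------
------
------
------
---v--
------
------
------
------
gen 1: ------
------
------
------
--<*--
------
------
------
------
gen 2: ------
------
------
--^---
--**--
------
------
------
------
gen 3: ------
------
------
--*>--
--**--
------
------
------
------
gen 4: ------
------
------
--**--
--*v--
------
------
------
------
gen 5: ------
------
------
--**--
--*->-
------
------
------
------
gen 6: ------
------
------
--**--
--*-*-
----v-
------
------
------
gen 7: ------
------
------
--**--
--*-*-
---<*-
------
------
------
gen 8: ------
------
------
--**--
--*^*-
---**-
------
------
------
gen 9: ------
------
------
--**--
--**>-
---**-
------
------
------
gen 10: ------
------
------
--**^-
--**--
---**-
------
------
------
gen 11: ------
------
------
--***>
--**--
---**-
------
------
------
gen 12: ------
------
------
--****
--**-v
---**-
------
------
------
gen 13: ------
------
------
--****
--**<*
---**-
------
------
------
gen 14: ------
------
------
--**^*
--****
---**-
------
------
------
gen 15: ------
------
------
--*<-*
--****
---**-
------
------
------
gen 16: ------
------
------
--*--*
--*v**
---**-
------
------
------
gen 17: ------
------
------
--*--*
--*->*
---**-
------
------
------
gen 18: ------
------
------
--*-^*
--*--*
---**-
------
------
------
gen 19: ------
------
------
--*-*>
--*--*
---**-
------
------
------

3,5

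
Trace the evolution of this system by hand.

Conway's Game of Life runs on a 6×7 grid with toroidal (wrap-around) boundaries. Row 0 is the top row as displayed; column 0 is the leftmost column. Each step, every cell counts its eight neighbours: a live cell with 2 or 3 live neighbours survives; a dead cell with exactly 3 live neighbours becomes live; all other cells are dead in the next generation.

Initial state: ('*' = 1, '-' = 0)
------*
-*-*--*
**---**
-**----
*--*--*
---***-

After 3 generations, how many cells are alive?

k=0  ------*
-*-*--*
**---**
-**----
*--*--*
---***-
k=1  *-**--*
-**----
-----**
--*--*-
**-*-**
*--***-
k=2  *----**
-***-*-
-**--**
-**----
**-*---
-------
k=3  ***-***
---*---
----***
---*--*
**-----
-*-----

15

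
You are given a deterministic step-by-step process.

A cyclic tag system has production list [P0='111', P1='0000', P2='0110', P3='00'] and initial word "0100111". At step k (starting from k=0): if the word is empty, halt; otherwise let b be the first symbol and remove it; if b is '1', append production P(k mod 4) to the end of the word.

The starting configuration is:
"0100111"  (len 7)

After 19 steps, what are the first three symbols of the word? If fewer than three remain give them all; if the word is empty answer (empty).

110

[0] "0100111"  (len 7)
[1] "100111"  (len 6)
[2] "001110000"  (len 9)
[3] "01110000"  (len 8)
[4] "1110000"  (len 7)
[5] "110000111"  (len 9)
[6] "100001110000"  (len 12)
[7] "000011100000110"  (len 15)
[8] "00011100000110"  (len 14)
[9] "0011100000110"  (len 13)
[10] "011100000110"  (len 12)
[11] "11100000110"  (len 11)
[12] "110000011000"  (len 12)
[13] "10000011000111"  (len 14)
[14] "00000110001110000"  (len 17)
[15] "0000110001110000"  (len 16)
[16] "000110001110000"  (len 15)
[17] "00110001110000"  (len 14)
[18] "0110001110000"  (len 13)
[19] "110001110000"  (len 12)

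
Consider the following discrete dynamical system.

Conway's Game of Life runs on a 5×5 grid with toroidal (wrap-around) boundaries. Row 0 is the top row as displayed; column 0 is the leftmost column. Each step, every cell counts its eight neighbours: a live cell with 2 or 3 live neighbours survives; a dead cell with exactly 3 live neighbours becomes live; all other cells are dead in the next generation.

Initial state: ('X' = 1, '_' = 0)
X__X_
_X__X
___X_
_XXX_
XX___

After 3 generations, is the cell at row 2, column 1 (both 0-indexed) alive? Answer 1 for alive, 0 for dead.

step 0: X__X_
_X__X
___X_
_XXX_
XX___
step 1: __X__
X_XXX
XX_XX
XX_XX
X__X_
step 2: X_X__
_____
_____
_____
X__X_
step 3: _X__X
_____
_____
_____
_X__X

0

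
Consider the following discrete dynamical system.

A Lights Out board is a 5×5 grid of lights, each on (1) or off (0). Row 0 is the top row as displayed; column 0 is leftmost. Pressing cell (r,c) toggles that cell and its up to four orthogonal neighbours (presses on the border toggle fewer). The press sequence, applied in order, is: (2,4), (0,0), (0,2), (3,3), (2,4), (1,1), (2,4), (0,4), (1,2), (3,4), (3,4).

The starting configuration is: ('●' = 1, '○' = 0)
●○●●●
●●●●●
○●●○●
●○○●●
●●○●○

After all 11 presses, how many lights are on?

11

k=0  ●○●●●
●●●●●
○●●○●
●○○●●
●●○●○
k=1  ●○●●●
●●●●○
○●●●○
●○○●○
●●○●○
k=2  ○●●●●
○●●●○
○●●●○
●○○●○
●●○●○
k=3  ○○○○●
○●○●○
○●●●○
●○○●○
●●○●○
k=4  ○○○○●
○●○●○
○●●○○
●○●○●
●●○○○
k=5  ○○○○●
○●○●●
○●●●●
●○●○○
●●○○○
k=6  ○●○○●
●○●●●
○○●●●
●○●○○
●●○○○
k=7  ○●○○●
●○●●○
○○●○○
●○●○●
●●○○○
k=8  ○●○●○
●○●●●
○○●○○
●○●○●
●●○○○
k=9  ○●●●○
●●○○●
○○○○○
●○●○●
●●○○○
k=10  ○●●●○
●●○○●
○○○○●
●○●●○
●●○○●
k=11  ○●●●○
●●○○●
○○○○○
●○●○●
●●○○○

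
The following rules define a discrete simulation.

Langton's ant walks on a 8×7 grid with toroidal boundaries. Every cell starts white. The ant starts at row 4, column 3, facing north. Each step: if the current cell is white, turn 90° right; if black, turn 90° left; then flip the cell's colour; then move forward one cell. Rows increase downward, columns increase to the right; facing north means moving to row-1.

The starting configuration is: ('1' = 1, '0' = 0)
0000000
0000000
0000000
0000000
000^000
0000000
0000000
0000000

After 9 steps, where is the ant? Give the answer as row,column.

4,2

gen 0: 0000000
0000000
0000000
0000000
000^000
0000000
0000000
0000000
gen 1: 0000000
0000000
0000000
0000000
0001>00
0000000
0000000
0000000
gen 2: 0000000
0000000
0000000
0000000
0001100
0000v00
0000000
0000000
gen 3: 0000000
0000000
0000000
0000000
0001100
000<100
0000000
0000000
gen 4: 0000000
0000000
0000000
0000000
000^100
0001100
0000000
0000000
gen 5: 0000000
0000000
0000000
0000000
00<0100
0001100
0000000
0000000
gen 6: 0000000
0000000
0000000
00^0000
0010100
0001100
0000000
0000000
gen 7: 0000000
0000000
0000000
001>000
0010100
0001100
0000000
0000000
gen 8: 0000000
0000000
0000000
0011000
001v100
0001100
0000000
0000000
gen 9: 0000000
0000000
0000000
0011000
00<1100
0001100
0000000
0000000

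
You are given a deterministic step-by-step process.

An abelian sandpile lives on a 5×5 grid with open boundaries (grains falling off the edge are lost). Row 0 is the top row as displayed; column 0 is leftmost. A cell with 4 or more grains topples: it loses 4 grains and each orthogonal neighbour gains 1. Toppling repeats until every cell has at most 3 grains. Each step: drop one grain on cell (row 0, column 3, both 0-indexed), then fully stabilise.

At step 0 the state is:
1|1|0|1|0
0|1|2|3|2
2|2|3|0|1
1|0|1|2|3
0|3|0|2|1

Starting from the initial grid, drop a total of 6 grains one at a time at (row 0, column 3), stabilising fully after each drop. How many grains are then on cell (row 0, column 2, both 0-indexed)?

2

t=0: 1|1|0|1|0
0|1|2|3|2
2|2|3|0|1
1|0|1|2|3
0|3|0|2|1
t=1: 1|1|0|2|0
0|1|2|3|2
2|2|3|0|1
1|0|1|2|3
0|3|0|2|1
t=2: 1|1|0|3|0
0|1|2|3|2
2|2|3|0|1
1|0|1|2|3
0|3|0|2|1
t=3: 1|1|1|1|1
0|1|3|0|3
2|2|3|1|1
1|0|1|2|3
0|3|0|2|1
t=4: 1|1|1|2|1
0|1|3|0|3
2|2|3|1|1
1|0|1|2|3
0|3|0|2|1
t=5: 1|1|1|3|1
0|1|3|0|3
2|2|3|1|1
1|0|1|2|3
0|3|0|2|1
t=6: 1|1|2|0|2
0|1|3|1|3
2|2|3|1|1
1|0|1|2|3
0|3|0|2|1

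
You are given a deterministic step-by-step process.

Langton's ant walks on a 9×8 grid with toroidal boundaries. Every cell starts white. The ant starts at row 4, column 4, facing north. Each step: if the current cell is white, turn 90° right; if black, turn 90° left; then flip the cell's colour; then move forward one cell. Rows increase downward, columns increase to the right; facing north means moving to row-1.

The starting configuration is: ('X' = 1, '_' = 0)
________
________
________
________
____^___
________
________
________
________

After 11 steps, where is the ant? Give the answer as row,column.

k=0  ________
________
________
________
____^___
________
________
________
________
k=1  ________
________
________
________
____X>__
________
________
________
________
k=2  ________
________
________
________
____XX__
_____v__
________
________
________
k=3  ________
________
________
________
____XX__
____<X__
________
________
________
k=4  ________
________
________
________
____^X__
____XX__
________
________
________
k=5  ________
________
________
________
___<_X__
____XX__
________
________
________
k=6  ________
________
________
___^____
___X_X__
____XX__
________
________
________
k=7  ________
________
________
___X>___
___X_X__
____XX__
________
________
________
k=8  ________
________
________
___XX___
___XvX__
____XX__
________
________
________
k=9  ________
________
________
___XX___
___<XX__
____XX__
________
________
________
k=10  ________
________
________
___XX___
____XX__
___vXX__
________
________
________
k=11  ________
________
________
___XX___
____XX__
__<XXX__
________
________
________

5,2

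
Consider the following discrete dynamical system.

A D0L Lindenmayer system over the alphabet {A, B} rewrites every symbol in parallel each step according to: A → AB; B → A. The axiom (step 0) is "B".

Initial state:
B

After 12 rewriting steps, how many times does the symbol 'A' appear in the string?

[0] B
[1] A
[2] AB
[3] ABA
[4] ABAAB
[5] ABAABABA
[6] ABAABABAABAAB
[7] ABAABABAABAABABAABABA
[8] ABAABABAABAABABAABABAABAABABAABAAB
[9] ABAABABAABAABABAABABAABAABABAABAABABAABABAABAABABAABABA
[10] ABAABABAABAABABAABABAABAABABAABAABABAABABAABAABABAABABAABAABABAABAABABAABABAABAABABAABAAB
[11] ABAABABAABAABABAABABAABAABABAABAABABAABABAABAABABAABABAABA…AABABAABABAABAABABAABABAABAABABAABAABABAABABAABAABABAABABA  (len 144)
[12] ABAABABAABAABABAABABAABAABABAABAABABAABABAABAABABAABABAABA…AABABAABABAABAABABAABABAABAABABAABAABABAABABAABAABABAABAAB  (len 233)

144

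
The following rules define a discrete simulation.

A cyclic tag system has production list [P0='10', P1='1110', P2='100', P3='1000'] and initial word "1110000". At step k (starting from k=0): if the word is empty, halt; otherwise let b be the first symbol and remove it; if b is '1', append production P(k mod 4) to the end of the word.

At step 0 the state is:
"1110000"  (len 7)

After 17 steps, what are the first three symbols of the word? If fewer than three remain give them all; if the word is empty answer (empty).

000

step 0: "1110000"  (len 7)
step 1: "11000010"  (len 8)
step 2: "10000101110"  (len 11)
step 3: "0000101110100"  (len 13)
step 4: "000101110100"  (len 12)
step 5: "00101110100"  (len 11)
step 6: "0101110100"  (len 10)
step 7: "101110100"  (len 9)
step 8: "011101001000"  (len 12)
step 9: "11101001000"  (len 11)
step 10: "11010010001110"  (len 14)
step 11: "1010010001110100"  (len 16)
step 12: "0100100011101001000"  (len 19)
step 13: "100100011101001000"  (len 18)
step 14: "001000111010010001110"  (len 21)
step 15: "01000111010010001110"  (len 20)
step 16: "1000111010010001110"  (len 19)
step 17: "00011101001000111010"  (len 20)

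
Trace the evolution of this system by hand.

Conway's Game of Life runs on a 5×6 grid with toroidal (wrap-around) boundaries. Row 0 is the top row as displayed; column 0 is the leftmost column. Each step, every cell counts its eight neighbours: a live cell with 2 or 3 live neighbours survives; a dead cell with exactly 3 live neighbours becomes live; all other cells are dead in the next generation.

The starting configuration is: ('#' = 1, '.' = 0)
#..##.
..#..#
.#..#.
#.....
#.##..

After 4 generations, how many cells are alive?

1

gen 0: #..##.
..#..#
.#..#.
#.....
#.##..
gen 1: #...#.
###..#
##...#
#.##.#
#.###.
gen 2: ....#.
..#.#.
...#..
......
#.#...
gen 3: .#...#
....#.
...#..
......
......
gen 4: ......
....#.
......
......
......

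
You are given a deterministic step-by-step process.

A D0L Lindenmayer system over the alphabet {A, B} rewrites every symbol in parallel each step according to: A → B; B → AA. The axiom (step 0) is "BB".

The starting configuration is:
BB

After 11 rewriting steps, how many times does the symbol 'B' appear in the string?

gen 0: BB
gen 1: AAAA
gen 2: BBBB
gen 3: AAAAAAAA
gen 4: BBBBBBBB
gen 5: AAAAAAAAAAAAAAAA
gen 6: BBBBBBBBBBBBBBBB
gen 7: AAAAAAAAAAAAAAAAAAAAAAAAAAAAAAAA
gen 8: BBBBBBBBBBBBBBBBBBBBBBBBBBBBBBBB
gen 9: AAAAAAAAAAAAAAAAAAAAAAAAAAAAAAAAAAAAAAAAAAAAAAAAAAAAAAAAAAAAAAAA
gen 10: BBBBBBBBBBBBBBBBBBBBBBBBBBBBBBBBBBBBBBBBBBBBBBBBBBBBBBBBBBBBBBBB
gen 11: AAAAAAAAAAAAAAAAAAAAAAAAAAAAAAAAAAAAAAAAAAAAAAAAAAAAAAAAAA…AAAAAAAAAAAAAAAAAAAAAAAAAAAAAAAAAAAAAAAAAAAAAAAAAAAAAAAAAA  (len 128)

0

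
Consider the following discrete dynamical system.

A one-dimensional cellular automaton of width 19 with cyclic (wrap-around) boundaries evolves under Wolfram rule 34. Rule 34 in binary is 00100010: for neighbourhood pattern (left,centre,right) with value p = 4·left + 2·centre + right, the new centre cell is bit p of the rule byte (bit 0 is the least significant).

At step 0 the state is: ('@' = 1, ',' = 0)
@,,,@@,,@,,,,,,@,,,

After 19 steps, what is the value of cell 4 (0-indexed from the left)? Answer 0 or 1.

step 0: @,,,@@,,@,,,,,,@,,,
step 1: ,,,@,,,@,,,,,,@,,,@
step 2: ,,@,,,@,,,,,,@,,,@,
step 3: ,@,,,@,,,,,,@,,,@,,
step 4: @,,,@,,,,,,@,,,@,,,
step 5: ,,,@,,,,,,@,,,@,,,@
step 6: ,,@,,,,,,@,,,@,,,@,
step 7: ,@,,,,,,@,,,@,,,@,,
step 8: @,,,,,,@,,,@,,,@,,,
step 9: ,,,,,,@,,,@,,,@,,,@
step 10: ,,,,,@,,,@,,,@,,,@,
step 11: ,,,,@,,,@,,,@,,,@,,
step 12: ,,,@,,,@,,,@,,,@,,,
step 13: ,,@,,,@,,,@,,,@,,,,
step 14: ,@,,,@,,,@,,,@,,,,,
step 15: @,,,@,,,@,,,@,,,,,,
step 16: ,,,@,,,@,,,@,,,,,,@
step 17: ,,@,,,@,,,@,,,,,,@,
step 18: ,@,,,@,,,@,,,,,,@,,
step 19: @,,,@,,,@,,,,,,@,,,

1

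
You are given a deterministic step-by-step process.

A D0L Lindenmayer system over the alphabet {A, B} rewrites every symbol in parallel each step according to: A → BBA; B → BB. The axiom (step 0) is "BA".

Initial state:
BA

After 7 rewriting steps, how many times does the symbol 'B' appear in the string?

382

0) BA
1) BBBBA
2) BBBBBBBBBBA
3) BBBBBBBBBBBBBBBBBBBBBBA
4) BBBBBBBBBBBBBBBBBBBBBBBBBBBBBBBBBBBBBBBBBBBBBBA
5) BBBBBBBBBBBBBBBBBBBBBBBBBBBBBBBBBBBBBBBBBBBBBBBBBBBBBBBBBBBBBBBBBBBBBBBBBBBBBBBBBBBBBBBBBBBBBBA
6) BBBBBBBBBBBBBBBBBBBBBBBBBBBBBBBBBBBBBBBBBBBBBBBBBBBBBBBBBB…BBBBBBBBBBBBBBBBBBBBBBBBBBBBBBBBBBBBBBBBBBBBBBBBBBBBBBBBBA  (len 191)
7) BBBBBBBBBBBBBBBBBBBBBBBBBBBBBBBBBBBBBBBBBBBBBBBBBBBBBBBBBB…BBBBBBBBBBBBBBBBBBBBBBBBBBBBBBBBBBBBBBBBBBBBBBBBBBBBBBBBBA  (len 383)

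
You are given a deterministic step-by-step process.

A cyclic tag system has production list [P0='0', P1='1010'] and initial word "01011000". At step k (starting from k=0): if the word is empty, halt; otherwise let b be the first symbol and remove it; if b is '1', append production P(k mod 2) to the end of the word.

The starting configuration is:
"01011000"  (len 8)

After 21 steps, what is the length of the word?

0) "01011000"  (len 8)
1) "1011000"  (len 7)
2) "0110001010"  (len 10)
3) "110001010"  (len 9)
4) "100010101010"  (len 12)
5) "000101010100"  (len 12)
6) "00101010100"  (len 11)
7) "0101010100"  (len 10)
8) "101010100"  (len 9)
9) "010101000"  (len 9)
10) "10101000"  (len 8)
11) "01010000"  (len 8)
12) "1010000"  (len 7)
13) "0100000"  (len 7)
14) "100000"  (len 6)
15) "000000"  (len 6)
16) "00000"  (len 5)
17) "0000"  (len 4)
18) "000"  (len 3)
19) "00"  (len 2)
20) "0"  (len 1)
21) (halted — word empty)

0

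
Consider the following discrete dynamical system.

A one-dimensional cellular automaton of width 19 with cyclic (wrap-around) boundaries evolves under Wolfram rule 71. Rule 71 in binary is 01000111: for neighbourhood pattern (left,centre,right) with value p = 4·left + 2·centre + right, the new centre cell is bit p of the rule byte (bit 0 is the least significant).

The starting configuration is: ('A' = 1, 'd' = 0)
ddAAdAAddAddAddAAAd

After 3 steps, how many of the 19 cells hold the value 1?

k=0  ddAAdAAddAddAddAAAd
k=1  AAdAddAdAAdAAdAddAd
k=2  dAdAdAAddAddAdAdAAd
k=3  AAdAddAdAAdAAdAddAd

10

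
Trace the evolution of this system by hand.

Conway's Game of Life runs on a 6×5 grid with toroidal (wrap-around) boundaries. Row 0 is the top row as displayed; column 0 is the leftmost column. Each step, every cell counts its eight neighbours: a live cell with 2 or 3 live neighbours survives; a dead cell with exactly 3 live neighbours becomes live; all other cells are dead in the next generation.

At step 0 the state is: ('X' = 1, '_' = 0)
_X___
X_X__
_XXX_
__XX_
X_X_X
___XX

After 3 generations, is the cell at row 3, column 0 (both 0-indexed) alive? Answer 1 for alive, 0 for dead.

k=0  _X___
X_X__
_XXX_
__XX_
X_X_X
___XX
k=1  XXXXX
X__X_
____X
X____
XXX__
_XXXX
k=2  _____
_____
X___X
X___X
_____
_____
k=3  _____
_____
X___X
X___X
_____
_____

1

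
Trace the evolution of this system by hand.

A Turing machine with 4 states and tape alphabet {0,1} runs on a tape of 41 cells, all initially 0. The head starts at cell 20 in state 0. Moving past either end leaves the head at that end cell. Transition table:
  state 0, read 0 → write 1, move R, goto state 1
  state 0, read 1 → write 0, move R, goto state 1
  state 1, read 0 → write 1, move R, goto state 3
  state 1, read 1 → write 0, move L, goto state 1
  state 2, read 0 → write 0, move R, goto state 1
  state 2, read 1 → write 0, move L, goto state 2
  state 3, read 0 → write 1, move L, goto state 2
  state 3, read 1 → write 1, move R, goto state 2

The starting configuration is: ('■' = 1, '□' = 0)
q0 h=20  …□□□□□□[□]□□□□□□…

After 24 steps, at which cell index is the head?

k=0  q0 h=20  …□□□□□□[□]□□□□□□…
k=1  q1 h=21  …□□□□□■[□]□□□□□□…
k=2  q3 h=22  …□□□□■■[□]□□□□□□…
k=3  q2 h=21  …□□□□□■[■]■□□□□□…
k=4  q2 h=20  …□□□□□□[■]□■□□□□…
k=5  q2 h=19  …□□□□□□[□]□□■□□□…
k=6  q1 h=20  …□□□□□□[□]□■□□□□…
k=7  q3 h=21  …□□□□□■[□]■□□□□□…
k=8  q2 h=20  …□□□□□□[■]■■□□□□…
k=9  q2 h=19  …□□□□□□[□]□■■□□□…
k=10  q1 h=20  …□□□□□□[□]■■□□□□…
k=11  q3 h=21  …□□□□□■[■]■□□□□□…
k=12  q2 h=22  …□□□□■■[■]□□□□□□…
k=13  q2 h=21  …□□□□□■[■]□□□□□□…
k=14  q2 h=20  …□□□□□□[■]□□□□□□…
k=15  q2 h=19  …□□□□□□[□]□□□□□□…
k=16  q1 h=20  …□□□□□□[□]□□□□□□…
k=17  q3 h=21  …□□□□□■[□]□□□□□□…
k=18  q2 h=20  …□□□□□□[■]■□□□□□…
k=19  q2 h=19  …□□□□□□[□]□■□□□□…
k=20  q1 h=20  …□□□□□□[□]■□□□□□…
k=21  q3 h=21  …□□□□□■[■]□□□□□□…
k=22  q2 h=22  …□□□□■■[□]□□□□□□…
k=23  q1 h=23  …□□□■■□[□]□□□□□□…
k=24  q3 h=24  …□□■■□■[□]□□□□□□…

24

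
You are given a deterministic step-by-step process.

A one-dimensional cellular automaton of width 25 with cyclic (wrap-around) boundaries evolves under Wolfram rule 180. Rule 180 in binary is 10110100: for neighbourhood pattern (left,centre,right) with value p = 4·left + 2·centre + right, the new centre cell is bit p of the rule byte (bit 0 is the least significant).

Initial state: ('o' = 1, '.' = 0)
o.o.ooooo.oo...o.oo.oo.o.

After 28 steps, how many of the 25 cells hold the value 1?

15

[0] o.o.ooooo.oo...o.oo.oo.o.
[1] oooo.ooo.o..o..oo..o..ooo
[2] ooo.o.o.ooo.oo...o.oo..oo
[3] oo.ooooo.o.o..o..oo..o..o
[4] o.o.ooo.ooooo.oo...o.oo..
[5] oooo.o.o.ooo.o..o..oo..o.
[6] .oo.ooooo.o.ooo.oo...o.oo
[7] o..o.ooo.ooo.o.o..o..oo..
[8] oo.oo.o.o.o.ooooo.oo...o.
[9] ..o..ooooooo.ooo.o..o..oo
[10] o.oo..ooooo.o.o.ooo.oo...
[11] oo..o..ooo.ooooo.o.o..o..
[12] ..o.oo..o.o.ooo.ooooo.oo.
[13] ..oo..o.oooo.o.o.ooo.o..o
[14] o...o.oo.oo.ooooo.o.ooo.o
[15] .o..oo..o..o.ooo.ooo.o.o.
[16] .oo...o.oo.oo.o.o.o.ooooo
[17] o..o..oo..o..ooooooo.ooo.
[18] oo.oo...o.oo..ooooo.o.o.o
[19] o.o..o..oo..o..ooo.ooooo.
[20] oooo.oo...o.oo..o.o.ooo.o
[21] ooo.o..o..oo..o.oooo.o.o.
[22] .o.ooo.oo...o.oo.oo.ooooo
[23] ooo.o.o..o..oo..o..o.ooo.
[24] .o.ooooo.oo...o.oo.oo.o.o
[25] ooo.ooo.o..o..oo..o..oooo
[26] oo.o.o.ooo.oo...o.oo..ooo
[27] o.ooooo.o.o..o..oo..o..oo
[28] .o.ooo.ooooo.oo...o.oo..o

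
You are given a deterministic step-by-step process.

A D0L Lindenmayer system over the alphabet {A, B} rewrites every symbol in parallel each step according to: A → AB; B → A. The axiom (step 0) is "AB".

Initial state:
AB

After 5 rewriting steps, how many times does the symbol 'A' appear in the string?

13

step 0: AB
step 1: ABA
step 2: ABAAB
step 3: ABAABABA
step 4: ABAABABAABAAB
step 5: ABAABABAABAABABAABABA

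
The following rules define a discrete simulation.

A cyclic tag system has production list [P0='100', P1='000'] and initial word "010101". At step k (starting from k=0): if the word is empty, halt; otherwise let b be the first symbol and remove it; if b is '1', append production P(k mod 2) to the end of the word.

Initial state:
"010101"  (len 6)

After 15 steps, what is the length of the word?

0

k=0  "010101"  (len 6)
k=1  "10101"  (len 5)
k=2  "0101000"  (len 7)
k=3  "101000"  (len 6)
k=4  "01000000"  (len 8)
k=5  "1000000"  (len 7)
k=6  "000000000"  (len 9)
k=7  "00000000"  (len 8)
k=8  "0000000"  (len 7)
k=9  "000000"  (len 6)
k=10  "00000"  (len 5)
k=11  "0000"  (len 4)
k=12  "000"  (len 3)
k=13  "00"  (len 2)
k=14  "0"  (len 1)
k=15  (halted — word empty)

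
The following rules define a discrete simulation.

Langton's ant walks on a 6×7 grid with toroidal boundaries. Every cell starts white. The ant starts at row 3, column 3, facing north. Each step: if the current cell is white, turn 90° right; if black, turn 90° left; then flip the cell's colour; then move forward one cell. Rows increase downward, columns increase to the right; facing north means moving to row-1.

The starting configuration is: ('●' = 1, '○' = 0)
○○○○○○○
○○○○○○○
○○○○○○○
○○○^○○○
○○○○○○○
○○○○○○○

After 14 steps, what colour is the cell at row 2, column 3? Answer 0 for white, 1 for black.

1

gen 0: ○○○○○○○
○○○○○○○
○○○○○○○
○○○^○○○
○○○○○○○
○○○○○○○
gen 1: ○○○○○○○
○○○○○○○
○○○○○○○
○○○●>○○
○○○○○○○
○○○○○○○
gen 2: ○○○○○○○
○○○○○○○
○○○○○○○
○○○●●○○
○○○○v○○
○○○○○○○
gen 3: ○○○○○○○
○○○○○○○
○○○○○○○
○○○●●○○
○○○<●○○
○○○○○○○
gen 4: ○○○○○○○
○○○○○○○
○○○○○○○
○○○^●○○
○○○●●○○
○○○○○○○
gen 5: ○○○○○○○
○○○○○○○
○○○○○○○
○○<○●○○
○○○●●○○
○○○○○○○
gen 6: ○○○○○○○
○○○○○○○
○○^○○○○
○○●○●○○
○○○●●○○
○○○○○○○
gen 7: ○○○○○○○
○○○○○○○
○○●>○○○
○○●○●○○
○○○●●○○
○○○○○○○
gen 8: ○○○○○○○
○○○○○○○
○○●●○○○
○○●v●○○
○○○●●○○
○○○○○○○
gen 9: ○○○○○○○
○○○○○○○
○○●●○○○
○○<●●○○
○○○●●○○
○○○○○○○
gen 10: ○○○○○○○
○○○○○○○
○○●●○○○
○○○●●○○
○○v●●○○
○○○○○○○
gen 11: ○○○○○○○
○○○○○○○
○○●●○○○
○○○●●○○
○<●●●○○
○○○○○○○
gen 12: ○○○○○○○
○○○○○○○
○○●●○○○
○^○●●○○
○●●●●○○
○○○○○○○
gen 13: ○○○○○○○
○○○○○○○
○○●●○○○
○●>●●○○
○●●●●○○
○○○○○○○
gen 14: ○○○○○○○
○○○○○○○
○○●●○○○
○●●●●○○
○●v●●○○
○○○○○○○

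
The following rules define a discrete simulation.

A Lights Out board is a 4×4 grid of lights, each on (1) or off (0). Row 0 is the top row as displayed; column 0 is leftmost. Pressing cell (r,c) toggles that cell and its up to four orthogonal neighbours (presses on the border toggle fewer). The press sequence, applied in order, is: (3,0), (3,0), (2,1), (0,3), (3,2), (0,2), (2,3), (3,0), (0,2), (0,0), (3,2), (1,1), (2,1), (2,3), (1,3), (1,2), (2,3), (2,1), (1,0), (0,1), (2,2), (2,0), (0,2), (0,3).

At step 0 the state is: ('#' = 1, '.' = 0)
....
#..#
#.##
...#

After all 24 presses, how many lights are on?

8

t=0: ....
#..#
#.##
...#
t=1: ....
#..#
..##
##.#
t=2: ....
#..#
#.##
...#
t=3: ....
##.#
.#.#
.#.#
t=4: ..##
##..
.#.#
.#.#
t=5: ..##
##..
.###
..#.
t=6: .#..
###.
.###
..#.
t=7: .#..
####
.#..
..##
t=8: .#..
####
##..
####
t=9: ..##
##.#
##..
####
t=10: ####
.#.#
##..
####
t=11: ####
.#.#
###.
#...
t=12: #.##
#.##
#.#.
#...
t=13: #.##
####
.#..
##..
t=14: #.##
###.
.###
##.#
t=15: #.#.
##.#
.##.
##.#
t=16: #...
#.#.
.#..
##.#
t=17: #...
#.##
.###
##..
t=18: #...
####
#..#
#...
t=19: ....
..##
...#
#...
t=20: ###.
.###
...#
#...
t=21: ###.
.#.#
.##.
#.#.
t=22: ###.
##.#
#.#.
..#.
t=23: #..#
####
#.#.
..#.
t=24: #.#.
###.
#.#.
..#.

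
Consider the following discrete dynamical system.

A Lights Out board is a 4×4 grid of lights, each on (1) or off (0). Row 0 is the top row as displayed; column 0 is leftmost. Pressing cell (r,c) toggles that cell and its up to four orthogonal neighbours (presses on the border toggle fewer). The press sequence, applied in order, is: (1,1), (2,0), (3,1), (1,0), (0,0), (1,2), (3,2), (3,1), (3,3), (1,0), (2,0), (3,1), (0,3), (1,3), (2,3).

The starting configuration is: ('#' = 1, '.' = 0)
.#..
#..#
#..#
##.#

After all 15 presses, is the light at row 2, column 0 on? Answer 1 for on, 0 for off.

0) .#..
#..#
#..#
##.#
1) ....
.###
##.#
##.#
2) ....
####
...#
.#.#
3) ....
####
.#.#
#.##
4) #...
..##
##.#
#.##
5) .#..
#.##
##.#
#.##
6) .##.
##..
####
#.##
7) .##.
##..
##.#
##..
8) .##.
##..
#..#
..#.
9) .##.
##..
#...
...#
10) ###.
....
....
...#
11) ###.
#...
##..
#..#
12) ###.
#...
#...
.###
13) ##.#
#..#
#...
.###
14) ##..
#.#.
#..#
.###
15) ##..
#.##
#.#.
.##.

1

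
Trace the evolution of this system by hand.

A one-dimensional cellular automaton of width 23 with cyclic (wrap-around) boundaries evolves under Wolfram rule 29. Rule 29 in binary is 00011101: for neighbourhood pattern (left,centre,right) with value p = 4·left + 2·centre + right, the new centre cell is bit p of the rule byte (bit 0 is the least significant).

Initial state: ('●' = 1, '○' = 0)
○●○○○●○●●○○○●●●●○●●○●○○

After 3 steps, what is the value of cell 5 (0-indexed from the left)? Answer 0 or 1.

1

gen 0: ○●○○○●○●●○○○●●●●○●●○●○○
gen 1: ○●●●○●○●○●●○●○○○○●○○●●●
gen 2: ○●○○○●○●○●○○●●●●○●●○●○○
gen 3: ○●●●○●○●○●●○●○○○○●○○●●●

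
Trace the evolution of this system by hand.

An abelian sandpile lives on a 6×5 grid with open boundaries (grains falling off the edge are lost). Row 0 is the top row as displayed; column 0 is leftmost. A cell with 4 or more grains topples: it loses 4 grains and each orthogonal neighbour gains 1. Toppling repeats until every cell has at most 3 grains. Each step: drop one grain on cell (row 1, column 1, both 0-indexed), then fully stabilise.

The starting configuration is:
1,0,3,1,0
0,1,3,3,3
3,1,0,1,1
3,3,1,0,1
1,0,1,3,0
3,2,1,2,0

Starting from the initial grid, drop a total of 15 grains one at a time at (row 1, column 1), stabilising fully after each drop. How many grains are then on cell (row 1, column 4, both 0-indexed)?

0) 1,0,3,1,0
0,1,3,3,3
3,1,0,1,1
3,3,1,0,1
1,0,1,3,0
3,2,1,2,0
1) 1,0,3,1,0
0,2,3,3,3
3,1,0,1,1
3,3,1,0,1
1,0,1,3,0
3,2,1,2,0
2) 1,0,3,1,0
0,3,3,3,3
3,1,0,1,1
3,3,1,0,1
1,0,1,3,0
3,2,1,2,0
3) 1,2,0,3,1
1,1,2,1,0
3,2,1,2,2
3,3,1,0,1
1,0,1,3,0
3,2,1,2,0
4) 1,2,0,3,1
1,2,2,1,0
3,2,1,2,2
3,3,1,0,1
1,0,1,3,0
3,2,1,2,0
5) 1,2,0,3,1
1,3,2,1,0
3,2,1,2,2
3,3,1,0,1
1,0,1,3,0
3,2,1,2,0
6) 1,3,0,3,1
2,0,3,1,0
3,3,1,2,2
3,3,1,0,1
1,0,1,3,0
3,2,1,2,0
7) 1,3,0,3,1
2,1,3,1,0
3,3,1,2,2
3,3,1,0,1
1,0,1,3,0
3,2,1,2,0
8) 1,3,0,3,1
2,2,3,1,0
3,3,1,2,2
3,3,1,0,1
1,0,1,3,0
3,2,1,2,0
9) 1,3,0,3,1
2,3,3,1,0
3,3,1,2,2
3,3,1,0,1
1,0,1,3,0
3,2,1,2,0
10) 3,1,2,3,1
1,0,1,2,0
2,3,3,2,2
1,1,2,0,1
2,1,1,3,0
3,2,1,2,0
11) 3,1,2,3,1
1,1,1,2,0
2,3,3,2,2
1,1,2,0,1
2,1,1,3,0
3,2,1,2,0
12) 3,1,2,3,1
1,2,1,2,0
2,3,3,2,2
1,1,2,0,1
2,1,1,3,0
3,2,1,2,0
13) 3,1,2,3,1
1,3,1,2,0
2,3,3,2,2
1,1,2,0,1
2,1,1,3,0
3,2,1,2,0
14) 3,2,2,3,1
2,1,3,2,0
3,1,0,3,2
1,2,3,0,1
2,1,1,3,0
3,2,1,2,0
15) 3,2,2,3,1
2,2,3,2,0
3,1,0,3,2
1,2,3,0,1
2,1,1,3,0
3,2,1,2,0

0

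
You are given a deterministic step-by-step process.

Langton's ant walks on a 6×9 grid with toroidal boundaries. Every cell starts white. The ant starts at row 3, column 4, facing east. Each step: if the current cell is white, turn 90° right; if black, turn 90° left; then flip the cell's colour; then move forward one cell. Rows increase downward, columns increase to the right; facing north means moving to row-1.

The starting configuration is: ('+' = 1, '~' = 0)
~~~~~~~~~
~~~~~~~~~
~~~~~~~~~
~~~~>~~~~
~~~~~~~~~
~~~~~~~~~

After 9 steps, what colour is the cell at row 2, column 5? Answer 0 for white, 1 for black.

1

[0] ~~~~~~~~~
~~~~~~~~~
~~~~~~~~~
~~~~>~~~~
~~~~~~~~~
~~~~~~~~~
[1] ~~~~~~~~~
~~~~~~~~~
~~~~~~~~~
~~~~+~~~~
~~~~v~~~~
~~~~~~~~~
[2] ~~~~~~~~~
~~~~~~~~~
~~~~~~~~~
~~~~+~~~~
~~~<+~~~~
~~~~~~~~~
[3] ~~~~~~~~~
~~~~~~~~~
~~~~~~~~~
~~~^+~~~~
~~~++~~~~
~~~~~~~~~
[4] ~~~~~~~~~
~~~~~~~~~
~~~~~~~~~
~~~+>~~~~
~~~++~~~~
~~~~~~~~~
[5] ~~~~~~~~~
~~~~~~~~~
~~~~^~~~~
~~~+~~~~~
~~~++~~~~
~~~~~~~~~
[6] ~~~~~~~~~
~~~~~~~~~
~~~~+>~~~
~~~+~~~~~
~~~++~~~~
~~~~~~~~~
[7] ~~~~~~~~~
~~~~~~~~~
~~~~++~~~
~~~+~v~~~
~~~++~~~~
~~~~~~~~~
[8] ~~~~~~~~~
~~~~~~~~~
~~~~++~~~
~~~+<+~~~
~~~++~~~~
~~~~~~~~~
[9] ~~~~~~~~~
~~~~~~~~~
~~~~^+~~~
~~~+++~~~
~~~++~~~~
~~~~~~~~~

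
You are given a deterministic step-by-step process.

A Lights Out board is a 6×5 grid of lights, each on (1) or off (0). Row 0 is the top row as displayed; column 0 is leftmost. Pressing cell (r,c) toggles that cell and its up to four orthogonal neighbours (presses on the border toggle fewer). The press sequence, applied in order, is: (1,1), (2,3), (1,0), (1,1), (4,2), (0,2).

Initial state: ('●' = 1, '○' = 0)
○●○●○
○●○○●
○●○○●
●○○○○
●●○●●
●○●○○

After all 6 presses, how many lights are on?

17

0) ○●○●○
○●○○●
○●○○●
●○○○○
●●○●●
●○●○○
1) ○○○●○
●○●○●
○○○○●
●○○○○
●●○●●
●○●○○
2) ○○○●○
●○●●●
○○●●○
●○○●○
●●○●●
●○●○○
3) ●○○●○
○●●●●
●○●●○
●○○●○
●●○●●
●○●○○
4) ●●○●○
●○○●●
●●●●○
●○○●○
●●○●●
●○●○○
5) ●●○●○
●○○●●
●●●●○
●○●●○
●○●○●
●○○○○
6) ●○●○○
●○●●●
●●●●○
●○●●○
●○●○●
●○○○○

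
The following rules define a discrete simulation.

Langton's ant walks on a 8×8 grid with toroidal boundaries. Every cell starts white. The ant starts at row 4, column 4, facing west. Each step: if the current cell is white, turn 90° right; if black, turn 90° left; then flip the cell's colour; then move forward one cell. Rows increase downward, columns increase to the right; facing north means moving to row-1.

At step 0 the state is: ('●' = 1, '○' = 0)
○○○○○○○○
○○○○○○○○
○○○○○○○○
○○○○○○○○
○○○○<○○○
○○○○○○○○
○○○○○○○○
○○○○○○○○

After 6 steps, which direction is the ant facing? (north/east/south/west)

[0] ○○○○○○○○
○○○○○○○○
○○○○○○○○
○○○○○○○○
○○○○<○○○
○○○○○○○○
○○○○○○○○
○○○○○○○○
[1] ○○○○○○○○
○○○○○○○○
○○○○○○○○
○○○○^○○○
○○○○●○○○
○○○○○○○○
○○○○○○○○
○○○○○○○○
[2] ○○○○○○○○
○○○○○○○○
○○○○○○○○
○○○○●>○○
○○○○●○○○
○○○○○○○○
○○○○○○○○
○○○○○○○○
[3] ○○○○○○○○
○○○○○○○○
○○○○○○○○
○○○○●●○○
○○○○●v○○
○○○○○○○○
○○○○○○○○
○○○○○○○○
[4] ○○○○○○○○
○○○○○○○○
○○○○○○○○
○○○○●●○○
○○○○<●○○
○○○○○○○○
○○○○○○○○
○○○○○○○○
[5] ○○○○○○○○
○○○○○○○○
○○○○○○○○
○○○○●●○○
○○○○○●○○
○○○○v○○○
○○○○○○○○
○○○○○○○○
[6] ○○○○○○○○
○○○○○○○○
○○○○○○○○
○○○○●●○○
○○○○○●○○
○○○<●○○○
○○○○○○○○
○○○○○○○○

west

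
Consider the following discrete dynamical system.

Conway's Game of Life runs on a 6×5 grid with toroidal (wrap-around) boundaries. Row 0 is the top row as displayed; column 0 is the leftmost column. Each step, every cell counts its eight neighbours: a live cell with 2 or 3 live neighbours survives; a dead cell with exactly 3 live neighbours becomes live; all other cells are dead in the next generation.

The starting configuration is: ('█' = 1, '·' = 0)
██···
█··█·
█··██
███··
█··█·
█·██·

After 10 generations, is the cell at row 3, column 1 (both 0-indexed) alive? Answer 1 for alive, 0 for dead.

t=0: ██···
█··█·
█··██
███··
█··█·
█·██·
t=1: █··█·
··██·
···█·
··█··
█··█·
█·██·
t=2: ·····
··██·
···█·
··███
···█·
█·██·
t=3: ·█··█
··██·
·····
··█·█
·█···
··███
t=4: ██··█
··██·
··█··
·····
██··█
·████
t=5: ·····
█·███
··██·
██···
·█··█
·····
t=6: ···██
·██·█
·····
██·██
·█···
·····
t=7: █·███
█·█·█
·····
███·█
·██·█
·····
t=8: █·█··
█·█··
··█··
··█·█
··█·█
·····
t=9: ·····
··██·
··█··
·██··
·····
·█·█·
t=10: ···█·
··██·
·····
·██··
·█···
·····

1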